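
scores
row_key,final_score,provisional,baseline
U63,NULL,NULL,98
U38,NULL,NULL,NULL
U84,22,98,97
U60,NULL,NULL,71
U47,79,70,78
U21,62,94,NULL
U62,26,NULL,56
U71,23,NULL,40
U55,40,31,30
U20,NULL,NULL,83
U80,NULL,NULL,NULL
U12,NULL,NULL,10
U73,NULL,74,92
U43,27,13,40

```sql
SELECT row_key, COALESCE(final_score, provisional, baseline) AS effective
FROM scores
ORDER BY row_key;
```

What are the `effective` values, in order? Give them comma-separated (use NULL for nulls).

row_key=U12: final_score=NULL, provisional=NULL, baseline=10 → 10
row_key=U20: final_score=NULL, provisional=NULL, baseline=83 → 83
row_key=U21: final_score=62 → 62
row_key=U38: final_score=NULL, provisional=NULL, baseline=NULL (all NULL) → NULL
row_key=U43: final_score=27 → 27
row_key=U47: final_score=79 → 79
row_key=U55: final_score=40 → 40
row_key=U60: final_score=NULL, provisional=NULL, baseline=71 → 71
row_key=U62: final_score=26 → 26
row_key=U63: final_score=NULL, provisional=NULL, baseline=98 → 98
row_key=U71: final_score=23 → 23
row_key=U73: final_score=NULL, provisional=74 → 74
row_key=U80: final_score=NULL, provisional=NULL, baseline=NULL (all NULL) → NULL
row_key=U84: final_score=22 → 22

10, 83, 62, NULL, 27, 79, 40, 71, 26, 98, 23, 74, NULL, 22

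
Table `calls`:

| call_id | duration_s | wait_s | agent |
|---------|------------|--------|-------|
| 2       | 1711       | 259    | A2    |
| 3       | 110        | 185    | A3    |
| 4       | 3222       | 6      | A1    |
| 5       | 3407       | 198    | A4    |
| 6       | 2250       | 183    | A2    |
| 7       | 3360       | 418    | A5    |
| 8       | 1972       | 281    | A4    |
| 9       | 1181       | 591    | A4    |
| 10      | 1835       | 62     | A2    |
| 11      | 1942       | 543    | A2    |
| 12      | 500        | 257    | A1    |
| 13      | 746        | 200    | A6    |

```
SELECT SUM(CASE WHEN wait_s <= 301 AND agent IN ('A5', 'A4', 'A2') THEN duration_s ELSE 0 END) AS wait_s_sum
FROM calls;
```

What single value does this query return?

11175

call_id=2: ✓ → 1711
call_id=3: ✗
call_id=4: ✗
call_id=5: ✓ → 3407
call_id=6: ✓ → 2250
call_id=7: ✗
call_id=8: ✓ → 1972
call_id=9: ✗
call_id=10: ✓ → 1835
call_id=11: ✗
call_id=12: ✗
call_id=13: ✗
wait_s_sum = 1711 + 3407 + 2250 + 1972 + 1835 = 11175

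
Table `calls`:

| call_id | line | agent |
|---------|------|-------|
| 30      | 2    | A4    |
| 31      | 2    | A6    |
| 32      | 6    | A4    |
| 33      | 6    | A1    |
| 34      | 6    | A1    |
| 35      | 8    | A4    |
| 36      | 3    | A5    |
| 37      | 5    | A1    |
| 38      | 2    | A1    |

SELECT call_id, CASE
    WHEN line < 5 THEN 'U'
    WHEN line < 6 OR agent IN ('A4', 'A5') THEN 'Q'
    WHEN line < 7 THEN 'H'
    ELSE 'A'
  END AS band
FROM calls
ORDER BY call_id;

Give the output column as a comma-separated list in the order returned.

call_id=30: line < 5 → U
call_id=31: line < 5 → U
call_id=32: line < 6 OR agent IN ('A4', 'A5') → Q
call_id=33: line < 7 → H
call_id=34: line < 7 → H
call_id=35: line < 6 OR agent IN ('A4', 'A5') → Q
call_id=36: line < 5 → U
call_id=37: line < 6 OR agent IN ('A4', 'A5') → Q
call_id=38: line < 5 → U

U, U, Q, H, H, Q, U, Q, U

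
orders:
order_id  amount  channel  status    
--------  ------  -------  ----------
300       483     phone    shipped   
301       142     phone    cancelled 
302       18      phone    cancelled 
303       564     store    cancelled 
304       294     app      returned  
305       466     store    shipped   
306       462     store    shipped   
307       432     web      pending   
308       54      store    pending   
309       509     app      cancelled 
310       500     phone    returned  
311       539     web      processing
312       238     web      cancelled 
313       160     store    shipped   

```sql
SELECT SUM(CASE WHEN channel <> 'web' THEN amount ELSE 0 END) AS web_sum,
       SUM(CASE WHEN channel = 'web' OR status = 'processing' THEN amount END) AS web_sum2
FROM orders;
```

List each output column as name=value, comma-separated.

[web_sum: channel <> 'web']
order_id=300: ✓ → 483
order_id=301: ✓ → 142
order_id=302: ✓ → 18
order_id=303: ✓ → 564
order_id=304: ✓ → 294
order_id=305: ✓ → 466
order_id=306: ✓ → 462
order_id=307: ✗
order_id=308: ✓ → 54
order_id=309: ✓ → 509
order_id=310: ✓ → 500
order_id=311: ✗
order_id=312: ✗
order_id=313: ✓ → 160
web_sum = 483 + 142 + 18 + 564 + 294 + 466 + 462 + 54 + 509 + 500 + 160 = 3652
—
[web_sum2: channel = 'web' OR status = 'processing']
order_id=300: ✗
order_id=301: ✗
order_id=302: ✗
order_id=303: ✗
order_id=304: ✗
order_id=305: ✗
order_id=306: ✗
order_id=307: ✓ → 432
order_id=308: ✗
order_id=309: ✗
order_id=310: ✗
order_id=311: ✓ → 539
order_id=312: ✓ → 238
order_id=313: ✗
web_sum2 = 432 + 539 + 238 = 1209

web_sum=3652, web_sum2=1209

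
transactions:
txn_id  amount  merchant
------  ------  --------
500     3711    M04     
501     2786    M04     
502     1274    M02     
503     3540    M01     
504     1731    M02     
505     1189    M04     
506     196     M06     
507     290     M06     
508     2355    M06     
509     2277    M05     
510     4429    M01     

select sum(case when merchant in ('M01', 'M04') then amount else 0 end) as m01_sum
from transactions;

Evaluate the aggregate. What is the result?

txn_id=500: ✓ → 3711
txn_id=501: ✓ → 2786
txn_id=502: ✗
txn_id=503: ✓ → 3540
txn_id=504: ✗
txn_id=505: ✓ → 1189
txn_id=506: ✗
txn_id=507: ✗
txn_id=508: ✗
txn_id=509: ✗
txn_id=510: ✓ → 4429
m01_sum = 3711 + 2786 + 3540 + 1189 + 4429 = 15655

15655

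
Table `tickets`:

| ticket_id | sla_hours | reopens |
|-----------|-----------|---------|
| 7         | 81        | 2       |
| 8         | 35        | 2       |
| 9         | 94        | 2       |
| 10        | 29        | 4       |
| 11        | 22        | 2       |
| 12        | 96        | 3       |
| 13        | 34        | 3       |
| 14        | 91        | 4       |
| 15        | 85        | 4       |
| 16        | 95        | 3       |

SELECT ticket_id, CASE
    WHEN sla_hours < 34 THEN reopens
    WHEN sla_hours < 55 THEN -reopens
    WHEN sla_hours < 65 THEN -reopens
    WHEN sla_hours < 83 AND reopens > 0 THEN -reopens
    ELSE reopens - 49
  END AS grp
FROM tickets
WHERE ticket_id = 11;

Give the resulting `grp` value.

ticket_id = 11: sla_hours=22, reopens=2.
sla_hours < 34 → true → 2

2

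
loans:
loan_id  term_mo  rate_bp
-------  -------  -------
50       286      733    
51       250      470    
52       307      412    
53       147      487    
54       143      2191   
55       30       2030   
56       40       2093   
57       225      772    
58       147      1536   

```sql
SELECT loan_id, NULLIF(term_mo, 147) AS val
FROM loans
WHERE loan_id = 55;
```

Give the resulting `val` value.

loan_id = 55: term_mo=30, rate_bp=2030.
term_mo=30 vs 147: differ → 30

30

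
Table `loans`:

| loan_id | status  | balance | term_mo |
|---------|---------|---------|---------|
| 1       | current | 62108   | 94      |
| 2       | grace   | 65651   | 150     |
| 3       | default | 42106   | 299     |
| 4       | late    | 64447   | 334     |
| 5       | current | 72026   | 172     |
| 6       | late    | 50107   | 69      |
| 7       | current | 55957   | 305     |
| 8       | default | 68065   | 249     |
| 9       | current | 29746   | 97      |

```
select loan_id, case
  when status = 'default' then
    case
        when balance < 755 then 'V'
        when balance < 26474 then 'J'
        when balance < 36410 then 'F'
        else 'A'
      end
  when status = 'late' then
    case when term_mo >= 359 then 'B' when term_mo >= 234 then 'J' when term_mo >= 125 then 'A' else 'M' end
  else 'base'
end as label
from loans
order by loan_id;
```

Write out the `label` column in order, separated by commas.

loan_id=1: status='current' → outer ELSE → base
loan_id=2: status='grace' → outer ELSE → base
loan_id=3: status='default' → inner[ELSE] → A
loan_id=4: status='late' → inner[term_mo >= 234] → J
loan_id=5: status='current' → outer ELSE → base
loan_id=6: status='late' → inner[ELSE] → M
loan_id=7: status='current' → outer ELSE → base
loan_id=8: status='default' → inner[ELSE] → A
loan_id=9: status='current' → outer ELSE → base

base, base, A, J, base, M, base, A, base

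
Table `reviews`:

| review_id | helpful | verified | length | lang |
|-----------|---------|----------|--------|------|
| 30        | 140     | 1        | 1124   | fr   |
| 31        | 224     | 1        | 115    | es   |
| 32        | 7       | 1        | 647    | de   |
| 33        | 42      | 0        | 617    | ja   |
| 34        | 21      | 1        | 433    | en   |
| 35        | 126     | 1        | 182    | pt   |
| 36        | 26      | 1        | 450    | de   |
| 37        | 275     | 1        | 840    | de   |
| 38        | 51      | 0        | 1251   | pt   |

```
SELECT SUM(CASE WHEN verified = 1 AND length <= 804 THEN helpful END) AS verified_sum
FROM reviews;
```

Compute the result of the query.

review_id=30: ✗
review_id=31: ✓ → 224
review_id=32: ✓ → 7
review_id=33: ✗
review_id=34: ✓ → 21
review_id=35: ✓ → 126
review_id=36: ✓ → 26
review_id=37: ✗
review_id=38: ✗
verified_sum = 224 + 7 + 21 + 126 + 26 = 404

404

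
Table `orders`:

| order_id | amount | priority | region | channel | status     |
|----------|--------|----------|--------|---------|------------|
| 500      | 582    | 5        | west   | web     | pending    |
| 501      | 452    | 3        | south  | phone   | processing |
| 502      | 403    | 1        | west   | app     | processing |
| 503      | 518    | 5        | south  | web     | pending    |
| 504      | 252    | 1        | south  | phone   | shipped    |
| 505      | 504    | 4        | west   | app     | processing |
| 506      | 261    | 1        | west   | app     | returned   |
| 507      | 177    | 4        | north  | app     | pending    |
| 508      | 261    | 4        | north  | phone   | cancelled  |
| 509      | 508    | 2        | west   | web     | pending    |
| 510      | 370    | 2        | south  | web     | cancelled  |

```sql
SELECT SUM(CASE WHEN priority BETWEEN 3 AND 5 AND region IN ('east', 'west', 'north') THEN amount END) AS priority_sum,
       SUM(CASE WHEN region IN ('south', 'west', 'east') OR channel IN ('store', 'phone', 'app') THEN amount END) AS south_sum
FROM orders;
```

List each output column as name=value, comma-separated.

priority_sum=1524, south_sum=4288

[priority_sum: priority BETWEEN 3 AND 5 AND region IN ('east', 'west', 'north')]
order_id=500: ✓ → 582
order_id=501: ✗
order_id=502: ✗
order_id=503: ✗
order_id=504: ✗
order_id=505: ✓ → 504
order_id=506: ✗
order_id=507: ✓ → 177
order_id=508: ✓ → 261
order_id=509: ✗
order_id=510: ✗
priority_sum = 582 + 504 + 177 + 261 = 1524
—
[south_sum: region IN ('south', 'west', 'east') OR channel IN ('store', 'phone', 'app')]
order_id=500: ✓ → 582
order_id=501: ✓ → 452
order_id=502: ✓ → 403
order_id=503: ✓ → 518
order_id=504: ✓ → 252
order_id=505: ✓ → 504
order_id=506: ✓ → 261
order_id=507: ✓ → 177
order_id=508: ✓ → 261
order_id=509: ✓ → 508
order_id=510: ✓ → 370
south_sum = 582 + 452 + 403 + 518 + 252 + 504 + 261 + 177 + 261 + 508 + 370 = 4288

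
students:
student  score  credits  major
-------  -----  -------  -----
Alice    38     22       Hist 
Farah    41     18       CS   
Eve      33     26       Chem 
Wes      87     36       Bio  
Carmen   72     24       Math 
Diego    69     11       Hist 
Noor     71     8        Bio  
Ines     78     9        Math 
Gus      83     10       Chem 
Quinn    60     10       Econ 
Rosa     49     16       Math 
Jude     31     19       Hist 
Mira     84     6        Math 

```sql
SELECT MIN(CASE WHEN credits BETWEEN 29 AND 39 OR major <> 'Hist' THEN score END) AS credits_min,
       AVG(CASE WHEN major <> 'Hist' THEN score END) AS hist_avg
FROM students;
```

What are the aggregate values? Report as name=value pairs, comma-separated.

[credits_min: credits BETWEEN 29 AND 39 OR major <> 'Hist']
student=Alice: ✗
student=Farah: ✓ → 41
student=Eve: ✓ → 33
student=Wes: ✓ → 87
student=Carmen: ✓ → 72
student=Diego: ✗
student=Noor: ✓ → 71
student=Ines: ✓ → 78
student=Gus: ✓ → 83
student=Quinn: ✓ → 60
student=Rosa: ✓ → 49
student=Jude: ✗
student=Mira: ✓ → 84
credits_min = MIN(41, 33, 87, 72, 71, 78, 83, 60, 49, 84) = 33
—
[hist_avg: major <> 'Hist']
student=Alice: ✗
student=Farah: ✓ → 41
student=Eve: ✓ → 33
student=Wes: ✓ → 87
student=Carmen: ✓ → 72
student=Diego: ✗
student=Noor: ✓ → 71
student=Ines: ✓ → 78
student=Gus: ✓ → 83
student=Quinn: ✓ → 60
student=Rosa: ✓ → 49
student=Jude: ✗
student=Mira: ✓ → 84
hist_avg = (41 + 33 + 87 + 72 + 71 + 78 + 83 + 60 + 49 + 84) / 10 = 65.8

credits_min=33, hist_avg=65.8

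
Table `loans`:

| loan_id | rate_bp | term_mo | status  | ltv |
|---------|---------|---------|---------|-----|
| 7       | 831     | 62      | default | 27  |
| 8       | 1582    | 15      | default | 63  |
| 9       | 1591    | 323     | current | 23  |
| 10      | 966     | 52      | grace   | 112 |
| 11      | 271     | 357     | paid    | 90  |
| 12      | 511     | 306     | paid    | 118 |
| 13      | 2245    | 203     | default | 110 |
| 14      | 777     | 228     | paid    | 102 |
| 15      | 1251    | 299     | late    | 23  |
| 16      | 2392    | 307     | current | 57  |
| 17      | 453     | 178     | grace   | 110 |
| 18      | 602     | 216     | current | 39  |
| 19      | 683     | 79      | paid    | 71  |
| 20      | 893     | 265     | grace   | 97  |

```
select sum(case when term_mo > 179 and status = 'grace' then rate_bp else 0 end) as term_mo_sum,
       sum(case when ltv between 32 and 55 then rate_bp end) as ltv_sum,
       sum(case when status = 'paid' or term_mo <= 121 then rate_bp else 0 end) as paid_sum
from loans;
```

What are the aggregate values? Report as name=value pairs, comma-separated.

term_mo_sum=893, ltv_sum=602, paid_sum=5621

[term_mo_sum: term_mo > 179 and status = 'grace']
loan_id=7: ✗
loan_id=8: ✗
loan_id=9: ✗
loan_id=10: ✗
loan_id=11: ✗
loan_id=12: ✗
loan_id=13: ✗
loan_id=14: ✗
loan_id=15: ✗
loan_id=16: ✗
loan_id=17: ✗
loan_id=18: ✗
loan_id=19: ✗
loan_id=20: ✓ → 893
term_mo_sum = 893
—
[ltv_sum: ltv between 32 and 55]
loan_id=7: ✗
loan_id=8: ✗
loan_id=9: ✗
loan_id=10: ✗
loan_id=11: ✗
loan_id=12: ✗
loan_id=13: ✗
loan_id=14: ✗
loan_id=15: ✗
loan_id=16: ✗
loan_id=17: ✗
loan_id=18: ✓ → 602
loan_id=19: ✗
loan_id=20: ✗
ltv_sum = 602
—
[paid_sum: status = 'paid' or term_mo <= 121]
loan_id=7: ✓ → 831
loan_id=8: ✓ → 1582
loan_id=9: ✗
loan_id=10: ✓ → 966
loan_id=11: ✓ → 271
loan_id=12: ✓ → 511
loan_id=13: ✗
loan_id=14: ✓ → 777
loan_id=15: ✗
loan_id=16: ✗
loan_id=17: ✗
loan_id=18: ✗
loan_id=19: ✓ → 683
loan_id=20: ✗
paid_sum = 831 + 1582 + 966 + 271 + 511 + 777 + 683 = 5621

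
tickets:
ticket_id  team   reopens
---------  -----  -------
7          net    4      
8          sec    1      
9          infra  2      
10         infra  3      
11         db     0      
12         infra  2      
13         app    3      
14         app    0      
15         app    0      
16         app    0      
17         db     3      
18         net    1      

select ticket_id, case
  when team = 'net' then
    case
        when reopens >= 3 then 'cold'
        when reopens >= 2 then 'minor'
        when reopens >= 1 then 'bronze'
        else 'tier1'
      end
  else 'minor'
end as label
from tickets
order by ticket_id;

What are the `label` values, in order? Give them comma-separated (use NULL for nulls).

ticket_id=7: team='net' → inner[reopens >= 3] → cold
ticket_id=8: team='sec' → outer ELSE → minor
ticket_id=9: team='infra' → outer ELSE → minor
ticket_id=10: team='infra' → outer ELSE → minor
ticket_id=11: team='db' → outer ELSE → minor
ticket_id=12: team='infra' → outer ELSE → minor
ticket_id=13: team='app' → outer ELSE → minor
ticket_id=14: team='app' → outer ELSE → minor
ticket_id=15: team='app' → outer ELSE → minor
ticket_id=16: team='app' → outer ELSE → minor
ticket_id=17: team='db' → outer ELSE → minor
ticket_id=18: team='net' → inner[reopens >= 1] → bronze

cold, minor, minor, minor, minor, minor, minor, minor, minor, minor, minor, bronze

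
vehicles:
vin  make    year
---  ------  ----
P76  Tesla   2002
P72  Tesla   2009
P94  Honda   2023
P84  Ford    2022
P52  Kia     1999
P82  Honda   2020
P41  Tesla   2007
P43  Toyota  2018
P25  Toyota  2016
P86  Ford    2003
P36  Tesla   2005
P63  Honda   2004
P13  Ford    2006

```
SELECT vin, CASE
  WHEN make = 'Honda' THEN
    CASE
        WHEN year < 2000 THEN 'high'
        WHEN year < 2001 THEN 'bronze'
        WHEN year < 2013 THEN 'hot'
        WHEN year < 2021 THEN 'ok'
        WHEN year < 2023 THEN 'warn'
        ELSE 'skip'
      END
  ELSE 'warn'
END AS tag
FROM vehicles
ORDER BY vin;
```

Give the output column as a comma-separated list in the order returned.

vin=P13: make='Ford' → outer ELSE → warn
vin=P25: make='Toyota' → outer ELSE → warn
vin=P36: make='Tesla' → outer ELSE → warn
vin=P41: make='Tesla' → outer ELSE → warn
vin=P43: make='Toyota' → outer ELSE → warn
vin=P52: make='Kia' → outer ELSE → warn
vin=P63: make='Honda' → inner[year < 2013] → hot
vin=P72: make='Tesla' → outer ELSE → warn
vin=P76: make='Tesla' → outer ELSE → warn
vin=P82: make='Honda' → inner[year < 2021] → ok
vin=P84: make='Ford' → outer ELSE → warn
vin=P86: make='Ford' → outer ELSE → warn
vin=P94: make='Honda' → inner[ELSE] → skip

warn, warn, warn, warn, warn, warn, hot, warn, warn, ok, warn, warn, skip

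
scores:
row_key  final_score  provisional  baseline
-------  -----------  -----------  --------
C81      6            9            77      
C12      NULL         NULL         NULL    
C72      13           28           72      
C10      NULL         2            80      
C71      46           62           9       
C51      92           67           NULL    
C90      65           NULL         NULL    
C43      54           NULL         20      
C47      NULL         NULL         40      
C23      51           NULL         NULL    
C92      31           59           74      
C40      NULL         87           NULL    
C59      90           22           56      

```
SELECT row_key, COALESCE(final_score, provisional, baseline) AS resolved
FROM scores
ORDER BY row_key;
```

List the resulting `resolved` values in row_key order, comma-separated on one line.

2, NULL, 51, 87, 54, 40, 92, 90, 46, 13, 6, 65, 31

row_key=C10: final_score=NULL, provisional=2 → 2
row_key=C12: final_score=NULL, provisional=NULL, baseline=NULL (all NULL) → NULL
row_key=C23: final_score=51 → 51
row_key=C40: final_score=NULL, provisional=87 → 87
row_key=C43: final_score=54 → 54
row_key=C47: final_score=NULL, provisional=NULL, baseline=40 → 40
row_key=C51: final_score=92 → 92
row_key=C59: final_score=90 → 90
row_key=C71: final_score=46 → 46
row_key=C72: final_score=13 → 13
row_key=C81: final_score=6 → 6
row_key=C90: final_score=65 → 65
row_key=C92: final_score=31 → 31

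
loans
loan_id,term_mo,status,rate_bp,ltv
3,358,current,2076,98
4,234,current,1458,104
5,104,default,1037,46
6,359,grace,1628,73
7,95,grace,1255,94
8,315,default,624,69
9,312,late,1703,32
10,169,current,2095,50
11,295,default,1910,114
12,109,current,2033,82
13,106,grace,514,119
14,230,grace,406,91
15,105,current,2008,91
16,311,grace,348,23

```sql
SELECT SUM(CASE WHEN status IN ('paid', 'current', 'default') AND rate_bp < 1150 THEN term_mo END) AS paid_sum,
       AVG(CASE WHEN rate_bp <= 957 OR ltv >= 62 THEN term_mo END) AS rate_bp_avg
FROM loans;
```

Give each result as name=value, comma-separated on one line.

[paid_sum: status IN ('paid', 'current', 'default') AND rate_bp < 1150]
loan_id=3: ✗
loan_id=4: ✗
loan_id=5: ✓ → 104
loan_id=6: ✗
loan_id=7: ✗
loan_id=8: ✓ → 315
loan_id=9: ✗
loan_id=10: ✗
loan_id=11: ✗
loan_id=12: ✗
loan_id=13: ✗
loan_id=14: ✗
loan_id=15: ✗
loan_id=16: ✗
paid_sum = 104 + 315 = 419
—
[rate_bp_avg: rate_bp <= 957 OR ltv >= 62]
loan_id=3: ✓ → 358
loan_id=4: ✓ → 234
loan_id=5: ✗
loan_id=6: ✓ → 359
loan_id=7: ✓ → 95
loan_id=8: ✓ → 315
loan_id=9: ✗
loan_id=10: ✗
loan_id=11: ✓ → 295
loan_id=12: ✓ → 109
loan_id=13: ✓ → 106
loan_id=14: ✓ → 230
loan_id=15: ✓ → 105
loan_id=16: ✓ → 311
rate_bp_avg = (358 + 234 + 359 + 95 + 315 + 295 + 109 + 106 + 230 + 105 + 311) / 11 = 228.8181818182

paid_sum=419, rate_bp_avg=228.8181818182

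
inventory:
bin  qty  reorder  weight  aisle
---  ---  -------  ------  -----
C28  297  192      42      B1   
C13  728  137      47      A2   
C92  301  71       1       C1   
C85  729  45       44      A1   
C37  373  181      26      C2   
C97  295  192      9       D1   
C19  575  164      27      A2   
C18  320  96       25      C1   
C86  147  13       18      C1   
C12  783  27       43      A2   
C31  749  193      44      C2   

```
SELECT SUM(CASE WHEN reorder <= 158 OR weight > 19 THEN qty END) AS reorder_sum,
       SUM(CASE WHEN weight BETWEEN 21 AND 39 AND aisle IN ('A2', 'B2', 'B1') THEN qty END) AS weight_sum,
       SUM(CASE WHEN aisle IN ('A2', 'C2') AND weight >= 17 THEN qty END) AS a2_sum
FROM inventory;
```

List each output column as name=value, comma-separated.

reorder_sum=5002, weight_sum=575, a2_sum=3208

[reorder_sum: reorder <= 158 OR weight > 19]
bin=C28: ✓ → 297
bin=C13: ✓ → 728
bin=C92: ✓ → 301
bin=C85: ✓ → 729
bin=C37: ✓ → 373
bin=C97: ✗
bin=C19: ✓ → 575
bin=C18: ✓ → 320
bin=C86: ✓ → 147
bin=C12: ✓ → 783
bin=C31: ✓ → 749
reorder_sum = 297 + 728 + 301 + 729 + 373 + 575 + 320 + 147 + 783 + 749 = 5002
—
[weight_sum: weight BETWEEN 21 AND 39 AND aisle IN ('A2', 'B2', 'B1')]
bin=C28: ✗
bin=C13: ✗
bin=C92: ✗
bin=C85: ✗
bin=C37: ✗
bin=C97: ✗
bin=C19: ✓ → 575
bin=C18: ✗
bin=C86: ✗
bin=C12: ✗
bin=C31: ✗
weight_sum = 575
—
[a2_sum: aisle IN ('A2', 'C2') AND weight >= 17]
bin=C28: ✗
bin=C13: ✓ → 728
bin=C92: ✗
bin=C85: ✗
bin=C37: ✓ → 373
bin=C97: ✗
bin=C19: ✓ → 575
bin=C18: ✗
bin=C86: ✗
bin=C12: ✓ → 783
bin=C31: ✓ → 749
a2_sum = 728 + 373 + 575 + 783 + 749 = 3208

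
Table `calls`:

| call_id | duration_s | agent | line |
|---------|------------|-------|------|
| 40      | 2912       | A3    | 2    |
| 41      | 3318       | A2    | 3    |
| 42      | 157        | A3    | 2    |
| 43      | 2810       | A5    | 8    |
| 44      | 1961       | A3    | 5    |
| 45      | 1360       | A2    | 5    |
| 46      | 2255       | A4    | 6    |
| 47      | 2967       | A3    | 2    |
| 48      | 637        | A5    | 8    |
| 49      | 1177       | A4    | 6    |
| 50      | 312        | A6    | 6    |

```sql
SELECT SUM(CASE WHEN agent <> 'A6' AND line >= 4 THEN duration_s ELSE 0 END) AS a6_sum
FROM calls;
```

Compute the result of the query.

call_id=40: ✗
call_id=41: ✗
call_id=42: ✗
call_id=43: ✓ → 2810
call_id=44: ✓ → 1961
call_id=45: ✓ → 1360
call_id=46: ✓ → 2255
call_id=47: ✗
call_id=48: ✓ → 637
call_id=49: ✓ → 1177
call_id=50: ✗
a6_sum = 2810 + 1961 + 1360 + 2255 + 637 + 1177 = 10200

10200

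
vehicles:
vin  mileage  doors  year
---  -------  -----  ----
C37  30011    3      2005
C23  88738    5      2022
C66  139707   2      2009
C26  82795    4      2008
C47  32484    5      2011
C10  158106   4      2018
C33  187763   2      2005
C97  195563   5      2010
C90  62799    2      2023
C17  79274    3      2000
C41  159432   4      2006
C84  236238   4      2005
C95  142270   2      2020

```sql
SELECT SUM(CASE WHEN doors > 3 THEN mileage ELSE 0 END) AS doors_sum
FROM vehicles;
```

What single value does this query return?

vin=C37: ✗
vin=C23: ✓ → 88738
vin=C66: ✗
vin=C26: ✓ → 82795
vin=C47: ✓ → 32484
vin=C10: ✓ → 158106
vin=C33: ✗
vin=C97: ✓ → 195563
vin=C90: ✗
vin=C17: ✗
vin=C41: ✓ → 159432
vin=C84: ✓ → 236238
vin=C95: ✗
doors_sum = 88738 + 82795 + 32484 + 158106 + 195563 + 159432 + 236238 = 953356

953356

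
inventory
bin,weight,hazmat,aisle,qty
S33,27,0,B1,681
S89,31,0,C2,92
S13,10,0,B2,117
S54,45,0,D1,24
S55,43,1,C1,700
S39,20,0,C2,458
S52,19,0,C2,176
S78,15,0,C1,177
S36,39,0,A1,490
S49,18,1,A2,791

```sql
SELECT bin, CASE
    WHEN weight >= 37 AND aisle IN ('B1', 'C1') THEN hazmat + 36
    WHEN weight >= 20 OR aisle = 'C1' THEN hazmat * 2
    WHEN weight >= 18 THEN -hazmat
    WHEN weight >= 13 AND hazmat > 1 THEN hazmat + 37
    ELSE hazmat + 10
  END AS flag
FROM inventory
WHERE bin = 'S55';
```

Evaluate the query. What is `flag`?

bin = S55: weight=43, hazmat=1, aisle=C1, qty=700.
weight >= 37 AND aisle IN ('B1', 'C1') → true → 37

37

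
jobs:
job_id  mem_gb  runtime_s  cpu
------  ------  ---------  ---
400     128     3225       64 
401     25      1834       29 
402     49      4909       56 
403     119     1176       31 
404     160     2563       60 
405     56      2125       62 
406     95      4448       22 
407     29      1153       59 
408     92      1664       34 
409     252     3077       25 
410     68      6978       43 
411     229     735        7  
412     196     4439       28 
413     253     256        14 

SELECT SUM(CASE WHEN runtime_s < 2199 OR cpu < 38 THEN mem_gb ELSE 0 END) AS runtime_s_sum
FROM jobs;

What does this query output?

1346

job_id=400: ✗
job_id=401: ✓ → 25
job_id=402: ✗
job_id=403: ✓ → 119
job_id=404: ✗
job_id=405: ✓ → 56
job_id=406: ✓ → 95
job_id=407: ✓ → 29
job_id=408: ✓ → 92
job_id=409: ✓ → 252
job_id=410: ✗
job_id=411: ✓ → 229
job_id=412: ✓ → 196
job_id=413: ✓ → 253
runtime_s_sum = 25 + 119 + 56 + 95 + 29 + 92 + 252 + 229 + 196 + 253 = 1346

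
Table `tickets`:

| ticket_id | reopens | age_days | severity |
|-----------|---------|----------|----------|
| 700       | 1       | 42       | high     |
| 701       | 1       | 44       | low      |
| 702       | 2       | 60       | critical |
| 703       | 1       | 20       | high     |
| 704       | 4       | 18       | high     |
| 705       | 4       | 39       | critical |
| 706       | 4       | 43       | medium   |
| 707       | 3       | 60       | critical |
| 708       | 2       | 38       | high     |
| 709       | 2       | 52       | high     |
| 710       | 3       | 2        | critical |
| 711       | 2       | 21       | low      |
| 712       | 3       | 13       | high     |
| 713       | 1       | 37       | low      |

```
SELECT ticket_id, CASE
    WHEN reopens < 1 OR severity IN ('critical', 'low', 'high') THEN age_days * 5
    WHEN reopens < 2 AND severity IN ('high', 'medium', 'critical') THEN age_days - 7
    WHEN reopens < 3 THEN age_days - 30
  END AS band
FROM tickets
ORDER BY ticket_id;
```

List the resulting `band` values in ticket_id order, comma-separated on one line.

ticket_id=700: reopens < 1 OR severity IN ('critical', 'low', 'high') → 210
ticket_id=701: reopens < 1 OR severity IN ('critical', 'low', 'high') → 220
ticket_id=702: reopens < 1 OR severity IN ('critical', 'low', 'high') → 300
ticket_id=703: reopens < 1 OR severity IN ('critical', 'low', 'high') → 100
ticket_id=704: reopens < 1 OR severity IN ('critical', 'low', 'high') → 90
ticket_id=705: reopens < 1 OR severity IN ('critical', 'low', 'high') → 195
ticket_id=706: (no match → NULL) → NULL
ticket_id=707: reopens < 1 OR severity IN ('critical', 'low', 'high') → 300
ticket_id=708: reopens < 1 OR severity IN ('critical', 'low', 'high') → 190
ticket_id=709: reopens < 1 OR severity IN ('critical', 'low', 'high') → 260
ticket_id=710: reopens < 1 OR severity IN ('critical', 'low', 'high') → 10
ticket_id=711: reopens < 1 OR severity IN ('critical', 'low', 'high') → 105
ticket_id=712: reopens < 1 OR severity IN ('critical', 'low', 'high') → 65
ticket_id=713: reopens < 1 OR severity IN ('critical', 'low', 'high') → 185

210, 220, 300, 100, 90, 195, NULL, 300, 190, 260, 10, 105, 65, 185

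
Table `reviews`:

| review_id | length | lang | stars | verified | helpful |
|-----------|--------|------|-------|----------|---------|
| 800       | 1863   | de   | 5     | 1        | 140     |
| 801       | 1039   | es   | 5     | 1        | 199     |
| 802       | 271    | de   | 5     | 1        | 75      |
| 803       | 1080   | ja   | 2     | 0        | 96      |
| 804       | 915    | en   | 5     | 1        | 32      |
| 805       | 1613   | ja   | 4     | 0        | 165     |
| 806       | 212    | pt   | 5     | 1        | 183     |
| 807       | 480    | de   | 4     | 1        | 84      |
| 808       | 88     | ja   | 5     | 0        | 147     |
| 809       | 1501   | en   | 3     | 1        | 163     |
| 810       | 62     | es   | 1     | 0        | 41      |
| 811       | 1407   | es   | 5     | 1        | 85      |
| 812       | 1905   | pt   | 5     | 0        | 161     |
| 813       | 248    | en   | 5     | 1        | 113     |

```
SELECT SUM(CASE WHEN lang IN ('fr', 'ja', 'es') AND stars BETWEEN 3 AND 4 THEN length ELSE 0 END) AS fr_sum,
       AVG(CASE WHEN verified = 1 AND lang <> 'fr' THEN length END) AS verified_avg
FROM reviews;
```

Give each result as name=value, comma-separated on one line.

fr_sum=1613, verified_avg=881.7777777778

[fr_sum: lang IN ('fr', 'ja', 'es') AND stars BETWEEN 3 AND 4]
review_id=800: ✗
review_id=801: ✗
review_id=802: ✗
review_id=803: ✗
review_id=804: ✗
review_id=805: ✓ → 1613
review_id=806: ✗
review_id=807: ✗
review_id=808: ✗
review_id=809: ✗
review_id=810: ✗
review_id=811: ✗
review_id=812: ✗
review_id=813: ✗
fr_sum = 1613
—
[verified_avg: verified = 1 AND lang <> 'fr']
review_id=800: ✓ → 1863
review_id=801: ✓ → 1039
review_id=802: ✓ → 271
review_id=803: ✗
review_id=804: ✓ → 915
review_id=805: ✗
review_id=806: ✓ → 212
review_id=807: ✓ → 480
review_id=808: ✗
review_id=809: ✓ → 1501
review_id=810: ✗
review_id=811: ✓ → 1407
review_id=812: ✗
review_id=813: ✓ → 248
verified_avg = (1863 + 1039 + 271 + 915 + 212 + 480 + 1501 + 1407 + 248) / 9 = 881.7777777778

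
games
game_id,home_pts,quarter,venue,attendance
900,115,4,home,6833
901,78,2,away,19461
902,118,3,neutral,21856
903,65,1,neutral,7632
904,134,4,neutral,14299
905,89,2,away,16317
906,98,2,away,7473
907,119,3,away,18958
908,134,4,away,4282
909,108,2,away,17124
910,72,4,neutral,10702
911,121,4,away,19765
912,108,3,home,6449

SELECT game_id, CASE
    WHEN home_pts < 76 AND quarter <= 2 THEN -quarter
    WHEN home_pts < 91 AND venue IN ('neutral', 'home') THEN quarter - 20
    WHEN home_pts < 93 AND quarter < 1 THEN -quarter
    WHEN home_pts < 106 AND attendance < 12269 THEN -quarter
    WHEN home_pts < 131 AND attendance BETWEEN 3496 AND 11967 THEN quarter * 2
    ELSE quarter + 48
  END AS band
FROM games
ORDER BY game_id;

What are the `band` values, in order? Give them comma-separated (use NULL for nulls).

game_id=900: home_pts < 131 AND attendance BETWEEN 3496 AND 11967 → 8
game_id=901: ELSE → 50
game_id=902: ELSE → 51
game_id=903: home_pts < 76 AND quarter <= 2 → -1
game_id=904: ELSE → 52
game_id=905: ELSE → 50
game_id=906: home_pts < 106 AND attendance < 12269 → -2
game_id=907: ELSE → 51
game_id=908: ELSE → 52
game_id=909: ELSE → 50
game_id=910: home_pts < 91 AND venue IN ('neutral', 'home') → -16
game_id=911: ELSE → 52
game_id=912: home_pts < 131 AND attendance BETWEEN 3496 AND 11967 → 6

8, 50, 51, -1, 52, 50, -2, 51, 52, 50, -16, 52, 6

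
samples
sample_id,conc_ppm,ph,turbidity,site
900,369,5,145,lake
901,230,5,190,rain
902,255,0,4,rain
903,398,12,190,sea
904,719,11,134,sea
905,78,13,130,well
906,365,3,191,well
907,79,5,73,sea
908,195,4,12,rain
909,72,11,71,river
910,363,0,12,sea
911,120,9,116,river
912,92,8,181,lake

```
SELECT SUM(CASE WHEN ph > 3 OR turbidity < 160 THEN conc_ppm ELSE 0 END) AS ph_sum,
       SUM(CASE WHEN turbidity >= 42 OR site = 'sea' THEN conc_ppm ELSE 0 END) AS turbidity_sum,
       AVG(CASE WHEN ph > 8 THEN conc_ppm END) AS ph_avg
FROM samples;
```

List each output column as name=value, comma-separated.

ph_sum=2970, turbidity_sum=2885, ph_avg=277.4

[ph_sum: ph > 3 OR turbidity < 160]
sample_id=900: ✓ → 369
sample_id=901: ✓ → 230
sample_id=902: ✓ → 255
sample_id=903: ✓ → 398
sample_id=904: ✓ → 719
sample_id=905: ✓ → 78
sample_id=906: ✗
sample_id=907: ✓ → 79
sample_id=908: ✓ → 195
sample_id=909: ✓ → 72
sample_id=910: ✓ → 363
sample_id=911: ✓ → 120
sample_id=912: ✓ → 92
ph_sum = 369 + 230 + 255 + 398 + 719 + 78 + 79 + 195 + 72 + 363 + 120 + 92 = 2970
—
[turbidity_sum: turbidity >= 42 OR site = 'sea']
sample_id=900: ✓ → 369
sample_id=901: ✓ → 230
sample_id=902: ✗
sample_id=903: ✓ → 398
sample_id=904: ✓ → 719
sample_id=905: ✓ → 78
sample_id=906: ✓ → 365
sample_id=907: ✓ → 79
sample_id=908: ✗
sample_id=909: ✓ → 72
sample_id=910: ✓ → 363
sample_id=911: ✓ → 120
sample_id=912: ✓ → 92
turbidity_sum = 369 + 230 + 398 + 719 + 78 + 365 + 79 + 72 + 363 + 120 + 92 = 2885
—
[ph_avg: ph > 8]
sample_id=900: ✗
sample_id=901: ✗
sample_id=902: ✗
sample_id=903: ✓ → 398
sample_id=904: ✓ → 719
sample_id=905: ✓ → 78
sample_id=906: ✗
sample_id=907: ✗
sample_id=908: ✗
sample_id=909: ✓ → 72
sample_id=910: ✗
sample_id=911: ✓ → 120
sample_id=912: ✗
ph_avg = (398 + 719 + 78 + 72 + 120) / 5 = 277.4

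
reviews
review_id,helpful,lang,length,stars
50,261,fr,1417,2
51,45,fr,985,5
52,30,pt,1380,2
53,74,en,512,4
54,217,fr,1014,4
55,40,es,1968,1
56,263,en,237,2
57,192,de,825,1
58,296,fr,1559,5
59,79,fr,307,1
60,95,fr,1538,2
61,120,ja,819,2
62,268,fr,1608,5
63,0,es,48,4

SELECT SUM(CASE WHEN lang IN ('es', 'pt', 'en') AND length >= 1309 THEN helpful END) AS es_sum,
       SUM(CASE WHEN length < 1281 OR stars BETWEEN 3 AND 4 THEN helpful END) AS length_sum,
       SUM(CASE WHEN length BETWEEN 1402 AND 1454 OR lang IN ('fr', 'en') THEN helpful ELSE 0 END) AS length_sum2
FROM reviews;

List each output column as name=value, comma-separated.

es_sum=70, length_sum=990, length_sum2=1598

[es_sum: lang IN ('es', 'pt', 'en') AND length >= 1309]
review_id=50: ✗
review_id=51: ✗
review_id=52: ✓ → 30
review_id=53: ✗
review_id=54: ✗
review_id=55: ✓ → 40
review_id=56: ✗
review_id=57: ✗
review_id=58: ✗
review_id=59: ✗
review_id=60: ✗
review_id=61: ✗
review_id=62: ✗
review_id=63: ✗
es_sum = 30 + 40 = 70
—
[length_sum: length < 1281 OR stars BETWEEN 3 AND 4]
review_id=50: ✗
review_id=51: ✓ → 45
review_id=52: ✗
review_id=53: ✓ → 74
review_id=54: ✓ → 217
review_id=55: ✗
review_id=56: ✓ → 263
review_id=57: ✓ → 192
review_id=58: ✗
review_id=59: ✓ → 79
review_id=60: ✗
review_id=61: ✓ → 120
review_id=62: ✗
review_id=63: ✓ → 0
length_sum = 45 + 74 + 217 + 263 + 192 + 79 + 120 = 990
—
[length_sum2: length BETWEEN 1402 AND 1454 OR lang IN ('fr', 'en')]
review_id=50: ✓ → 261
review_id=51: ✓ → 45
review_id=52: ✗
review_id=53: ✓ → 74
review_id=54: ✓ → 217
review_id=55: ✗
review_id=56: ✓ → 263
review_id=57: ✗
review_id=58: ✓ → 296
review_id=59: ✓ → 79
review_id=60: ✓ → 95
review_id=61: ✗
review_id=62: ✓ → 268
review_id=63: ✗
length_sum2 = 261 + 45 + 74 + 217 + 263 + 296 + 79 + 95 + 268 = 1598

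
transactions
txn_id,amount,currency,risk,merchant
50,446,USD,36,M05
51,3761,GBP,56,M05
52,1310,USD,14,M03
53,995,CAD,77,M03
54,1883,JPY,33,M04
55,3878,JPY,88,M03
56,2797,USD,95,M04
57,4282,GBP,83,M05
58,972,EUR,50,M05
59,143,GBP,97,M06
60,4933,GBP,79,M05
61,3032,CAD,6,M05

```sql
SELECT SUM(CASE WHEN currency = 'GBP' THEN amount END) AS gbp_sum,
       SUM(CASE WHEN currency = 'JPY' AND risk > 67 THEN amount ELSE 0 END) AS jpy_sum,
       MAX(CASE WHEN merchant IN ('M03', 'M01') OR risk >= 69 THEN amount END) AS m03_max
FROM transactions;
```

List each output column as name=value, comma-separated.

[gbp_sum: currency = 'GBP']
txn_id=50: ✗
txn_id=51: ✓ → 3761
txn_id=52: ✗
txn_id=53: ✗
txn_id=54: ✗
txn_id=55: ✗
txn_id=56: ✗
txn_id=57: ✓ → 4282
txn_id=58: ✗
txn_id=59: ✓ → 143
txn_id=60: ✓ → 4933
txn_id=61: ✗
gbp_sum = 3761 + 4282 + 143 + 4933 = 13119
—
[jpy_sum: currency = 'JPY' AND risk > 67]
txn_id=50: ✗
txn_id=51: ✗
txn_id=52: ✗
txn_id=53: ✗
txn_id=54: ✗
txn_id=55: ✓ → 3878
txn_id=56: ✗
txn_id=57: ✗
txn_id=58: ✗
txn_id=59: ✗
txn_id=60: ✗
txn_id=61: ✗
jpy_sum = 3878
—
[m03_max: merchant IN ('M03', 'M01') OR risk >= 69]
txn_id=50: ✗
txn_id=51: ✗
txn_id=52: ✓ → 1310
txn_id=53: ✓ → 995
txn_id=54: ✗
txn_id=55: ✓ → 3878
txn_id=56: ✓ → 2797
txn_id=57: ✓ → 4282
txn_id=58: ✗
txn_id=59: ✓ → 143
txn_id=60: ✓ → 4933
txn_id=61: ✗
m03_max = MAX(1310, 995, 3878, 2797, 4282, 143, 4933) = 4933

gbp_sum=13119, jpy_sum=3878, m03_max=4933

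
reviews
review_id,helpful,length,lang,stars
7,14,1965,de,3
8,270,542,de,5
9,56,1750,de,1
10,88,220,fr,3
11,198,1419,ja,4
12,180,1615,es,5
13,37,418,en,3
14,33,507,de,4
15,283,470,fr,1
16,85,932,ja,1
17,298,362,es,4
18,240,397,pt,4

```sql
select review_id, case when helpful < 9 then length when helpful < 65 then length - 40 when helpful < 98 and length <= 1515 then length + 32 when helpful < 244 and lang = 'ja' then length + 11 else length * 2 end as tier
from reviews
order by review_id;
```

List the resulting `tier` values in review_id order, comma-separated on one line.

review_id=7: helpful < 65 → 1925
review_id=8: ELSE → 1084
review_id=9: helpful < 65 → 1710
review_id=10: helpful < 98 and length <= 1515 → 252
review_id=11: helpful < 244 and lang = 'ja' → 1430
review_id=12: ELSE → 3230
review_id=13: helpful < 65 → 378
review_id=14: helpful < 65 → 467
review_id=15: ELSE → 940
review_id=16: helpful < 98 and length <= 1515 → 964
review_id=17: ELSE → 724
review_id=18: ELSE → 794

1925, 1084, 1710, 252, 1430, 3230, 378, 467, 940, 964, 724, 794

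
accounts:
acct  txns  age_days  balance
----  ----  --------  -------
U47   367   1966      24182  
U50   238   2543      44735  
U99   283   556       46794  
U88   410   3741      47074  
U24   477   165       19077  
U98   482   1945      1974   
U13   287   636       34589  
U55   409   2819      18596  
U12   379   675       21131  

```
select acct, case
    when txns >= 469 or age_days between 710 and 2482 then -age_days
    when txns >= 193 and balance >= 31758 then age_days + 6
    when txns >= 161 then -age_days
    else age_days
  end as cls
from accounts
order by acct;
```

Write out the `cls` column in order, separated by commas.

-675, 642, -165, -1966, 2549, -2819, 3747, -1945, 562

acct=U12: txns >= 161 → -675
acct=U13: txns >= 193 and balance >= 31758 → 642
acct=U24: txns >= 469 or age_days between 710 and 2482 → -165
acct=U47: txns >= 469 or age_days between 710 and 2482 → -1966
acct=U50: txns >= 193 and balance >= 31758 → 2549
acct=U55: txns >= 161 → -2819
acct=U88: txns >= 193 and balance >= 31758 → 3747
acct=U98: txns >= 469 or age_days between 710 and 2482 → -1945
acct=U99: txns >= 193 and balance >= 31758 → 562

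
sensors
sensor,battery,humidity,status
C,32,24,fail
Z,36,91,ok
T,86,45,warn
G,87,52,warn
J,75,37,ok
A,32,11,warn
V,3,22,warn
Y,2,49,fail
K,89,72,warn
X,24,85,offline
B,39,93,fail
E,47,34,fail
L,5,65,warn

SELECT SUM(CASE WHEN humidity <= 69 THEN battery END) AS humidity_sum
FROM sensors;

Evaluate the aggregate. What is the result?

sensor=C: ✓ → 32
sensor=Z: ✗
sensor=T: ✓ → 86
sensor=G: ✓ → 87
sensor=J: ✓ → 75
sensor=A: ✓ → 32
sensor=V: ✓ → 3
sensor=Y: ✓ → 2
sensor=K: ✗
sensor=X: ✗
sensor=B: ✗
sensor=E: ✓ → 47
sensor=L: ✓ → 5
humidity_sum = 32 + 86 + 87 + 75 + 32 + 3 + 2 + 47 + 5 = 369

369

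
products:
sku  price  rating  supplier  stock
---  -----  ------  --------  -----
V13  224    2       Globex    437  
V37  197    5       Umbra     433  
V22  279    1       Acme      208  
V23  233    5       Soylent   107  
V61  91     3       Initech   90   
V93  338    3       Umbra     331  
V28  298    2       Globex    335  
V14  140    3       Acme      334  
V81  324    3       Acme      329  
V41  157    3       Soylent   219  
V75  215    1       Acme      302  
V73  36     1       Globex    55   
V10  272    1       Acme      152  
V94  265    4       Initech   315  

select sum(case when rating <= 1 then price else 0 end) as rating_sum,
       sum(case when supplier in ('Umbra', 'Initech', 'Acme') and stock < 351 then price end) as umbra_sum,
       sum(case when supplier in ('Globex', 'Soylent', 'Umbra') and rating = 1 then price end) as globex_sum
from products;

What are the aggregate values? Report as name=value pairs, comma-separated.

rating_sum=802, umbra_sum=1924, globex_sum=36

[rating_sum: rating <= 1]
sku=V13: ✗
sku=V37: ✗
sku=V22: ✓ → 279
sku=V23: ✗
sku=V61: ✗
sku=V93: ✗
sku=V28: ✗
sku=V14: ✗
sku=V81: ✗
sku=V41: ✗
sku=V75: ✓ → 215
sku=V73: ✓ → 36
sku=V10: ✓ → 272
sku=V94: ✗
rating_sum = 279 + 215 + 36 + 272 = 802
—
[umbra_sum: supplier in ('Umbra', 'Initech', 'Acme') and stock < 351]
sku=V13: ✗
sku=V37: ✗
sku=V22: ✓ → 279
sku=V23: ✗
sku=V61: ✓ → 91
sku=V93: ✓ → 338
sku=V28: ✗
sku=V14: ✓ → 140
sku=V81: ✓ → 324
sku=V41: ✗
sku=V75: ✓ → 215
sku=V73: ✗
sku=V10: ✓ → 272
sku=V94: ✓ → 265
umbra_sum = 279 + 91 + 338 + 140 + 324 + 215 + 272 + 265 = 1924
—
[globex_sum: supplier in ('Globex', 'Soylent', 'Umbra') and rating = 1]
sku=V13: ✗
sku=V37: ✗
sku=V22: ✗
sku=V23: ✗
sku=V61: ✗
sku=V93: ✗
sku=V28: ✗
sku=V14: ✗
sku=V81: ✗
sku=V41: ✗
sku=V75: ✗
sku=V73: ✓ → 36
sku=V10: ✗
sku=V94: ✗
globex_sum = 36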